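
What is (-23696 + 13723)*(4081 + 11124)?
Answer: -151639465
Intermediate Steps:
(-23696 + 13723)*(4081 + 11124) = -9973*15205 = -151639465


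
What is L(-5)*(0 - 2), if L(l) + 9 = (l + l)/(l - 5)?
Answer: 16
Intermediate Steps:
L(l) = -9 + 2*l/(-5 + l) (L(l) = -9 + (l + l)/(l - 5) = -9 + (2*l)/(-5 + l) = -9 + 2*l/(-5 + l))
L(-5)*(0 - 2) = ((45 - 7*(-5))/(-5 - 5))*(0 - 2) = ((45 + 35)/(-10))*(-2) = -⅒*80*(-2) = -8*(-2) = 16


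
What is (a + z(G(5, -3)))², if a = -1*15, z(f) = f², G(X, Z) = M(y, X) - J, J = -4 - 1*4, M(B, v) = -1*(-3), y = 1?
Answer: 11236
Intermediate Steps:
M(B, v) = 3
J = -8 (J = -4 - 4 = -8)
G(X, Z) = 11 (G(X, Z) = 3 - 1*(-8) = 3 + 8 = 11)
a = -15
(a + z(G(5, -3)))² = (-15 + 11²)² = (-15 + 121)² = 106² = 11236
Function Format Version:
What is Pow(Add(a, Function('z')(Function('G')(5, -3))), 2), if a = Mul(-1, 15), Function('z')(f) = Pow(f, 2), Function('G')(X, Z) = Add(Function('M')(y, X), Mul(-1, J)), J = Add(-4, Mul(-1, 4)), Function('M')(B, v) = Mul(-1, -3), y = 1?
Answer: 11236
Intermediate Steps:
Function('M')(B, v) = 3
J = -8 (J = Add(-4, -4) = -8)
Function('G')(X, Z) = 11 (Function('G')(X, Z) = Add(3, Mul(-1, -8)) = Add(3, 8) = 11)
a = -15
Pow(Add(a, Function('z')(Function('G')(5, -3))), 2) = Pow(Add(-15, Pow(11, 2)), 2) = Pow(Add(-15, 121), 2) = Pow(106, 2) = 11236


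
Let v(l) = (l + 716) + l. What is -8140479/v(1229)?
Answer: -2713493/1058 ≈ -2564.7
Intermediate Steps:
v(l) = 716 + 2*l (v(l) = (716 + l) + l = 716 + 2*l)
-8140479/v(1229) = -8140479/(716 + 2*1229) = -8140479/(716 + 2458) = -8140479/3174 = -8140479*1/3174 = -2713493/1058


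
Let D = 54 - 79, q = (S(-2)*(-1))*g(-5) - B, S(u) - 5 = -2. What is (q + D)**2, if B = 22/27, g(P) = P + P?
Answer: 12769/729 ≈ 17.516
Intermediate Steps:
g(P) = 2*P
S(u) = 3 (S(u) = 5 - 2 = 3)
B = 22/27 (B = 22*(1/27) = 22/27 ≈ 0.81481)
q = 788/27 (q = (3*(-1))*(2*(-5)) - 1*22/27 = -3*(-10) - 22/27 = 30 - 22/27 = 788/27 ≈ 29.185)
D = -25
(q + D)**2 = (788/27 - 25)**2 = (113/27)**2 = 12769/729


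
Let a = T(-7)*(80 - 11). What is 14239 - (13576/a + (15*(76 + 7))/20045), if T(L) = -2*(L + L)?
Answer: 27557918120/1936347 ≈ 14232.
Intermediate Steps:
T(L) = -4*L
a = 1932 (a = (-4*(-7))*(80 - 11) = 28*69 = 1932)
14239 - (13576/a + (15*(76 + 7))/20045) = 14239 - (13576/1932 + (15*(76 + 7))/20045) = 14239 - (13576*(1/1932) + (15*83)*(1/20045)) = 14239 - (3394/483 + 1245*(1/20045)) = 14239 - (3394/483 + 249/4009) = 14239 - 1*13726813/1936347 = 14239 - 13726813/1936347 = 27557918120/1936347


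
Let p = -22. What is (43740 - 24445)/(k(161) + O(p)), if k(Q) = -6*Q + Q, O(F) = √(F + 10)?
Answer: -15532475/648037 - 38590*I*√3/648037 ≈ -23.969 - 0.10314*I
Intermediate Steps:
O(F) = √(10 + F)
k(Q) = -5*Q
(43740 - 24445)/(k(161) + O(p)) = (43740 - 24445)/(-5*161 + √(10 - 22)) = 19295/(-805 + √(-12)) = 19295/(-805 + 2*I*√3)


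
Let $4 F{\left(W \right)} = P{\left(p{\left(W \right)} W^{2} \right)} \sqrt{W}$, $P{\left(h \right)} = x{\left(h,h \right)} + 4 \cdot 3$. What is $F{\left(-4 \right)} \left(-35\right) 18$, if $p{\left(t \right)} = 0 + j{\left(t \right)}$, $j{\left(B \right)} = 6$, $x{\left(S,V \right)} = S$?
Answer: $- 34020 i \approx - 34020.0 i$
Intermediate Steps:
$p{\left(t \right)} = 6$ ($p{\left(t \right)} = 0 + 6 = 6$)
$P{\left(h \right)} = 12 + h$ ($P{\left(h \right)} = h + 4 \cdot 3 = h + 12 = 12 + h$)
$F{\left(W \right)} = \frac{\sqrt{W} \left(12 + 6 W^{2}\right)}{4}$ ($F{\left(W \right)} = \frac{\left(12 + 6 W^{2}\right) \sqrt{W}}{4} = \frac{\sqrt{W} \left(12 + 6 W^{2}\right)}{4}$)
$F{\left(-4 \right)} \left(-35\right) 18 = \frac{3 \sqrt{-4} \left(2 + \left(-4\right)^{2}\right)}{2} \left(-35\right) 18 = \frac{3 \cdot 2 i \left(2 + 16\right)}{2} \left(-35\right) 18 = \frac{3}{2} \cdot 2 i 18 \left(-35\right) 18 = 54 i \left(-35\right) 18 = - 1890 i 18 = - 34020 i$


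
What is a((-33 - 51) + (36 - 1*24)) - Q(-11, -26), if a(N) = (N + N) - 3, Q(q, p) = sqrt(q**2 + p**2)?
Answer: -147 - sqrt(797) ≈ -175.23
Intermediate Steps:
Q(q, p) = sqrt(p**2 + q**2)
a(N) = -3 + 2*N (a(N) = 2*N - 3 = -3 + 2*N)
a((-33 - 51) + (36 - 1*24)) - Q(-11, -26) = (-3 + 2*((-33 - 51) + (36 - 1*24))) - sqrt((-26)**2 + (-11)**2) = (-3 + 2*(-84 + (36 - 24))) - sqrt(676 + 121) = (-3 + 2*(-84 + 12)) - sqrt(797) = (-3 + 2*(-72)) - sqrt(797) = (-3 - 144) - sqrt(797) = -147 - sqrt(797)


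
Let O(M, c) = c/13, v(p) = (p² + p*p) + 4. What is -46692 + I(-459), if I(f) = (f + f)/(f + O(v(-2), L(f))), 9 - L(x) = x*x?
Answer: -1123921806/24071 ≈ -46692.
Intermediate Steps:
L(x) = 9 - x² (L(x) = 9 - x*x = 9 - x²)
v(p) = 4 + 2*p² (v(p) = (p² + p²) + 4 = 2*p² + 4 = 4 + 2*p²)
O(M, c) = c/13 (O(M, c) = c*(1/13) = c/13)
I(f) = 2*f/(9/13 + f - f²/13) (I(f) = (f + f)/(f + (9 - f²)/13) = (2*f)/(f + (9/13 - f²/13)) = (2*f)/(9/13 + f - f²/13) = 2*f/(9/13 + f - f²/13))
-46692 + I(-459) = -46692 + 26*(-459)/(9 - 1*(-459)² + 13*(-459)) = -46692 + 26*(-459)/(9 - 1*210681 - 5967) = -46692 + 26*(-459)/(9 - 210681 - 5967) = -46692 + 26*(-459)/(-216639) = -46692 + 26*(-459)*(-1/216639) = -46692 + 1326/24071 = -1123921806/24071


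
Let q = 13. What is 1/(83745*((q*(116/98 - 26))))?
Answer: -49/1323840960 ≈ -3.7013e-8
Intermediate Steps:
1/(83745*((q*(116/98 - 26)))) = 1/(83745*((13*(116/98 - 26)))) = 1/(83745*((13*(116*(1/98) - 26)))) = 1/(83745*((13*(58/49 - 26)))) = 1/(83745*((13*(-1216/49)))) = 1/(83745*(-15808/49)) = (1/83745)*(-49/15808) = -49/1323840960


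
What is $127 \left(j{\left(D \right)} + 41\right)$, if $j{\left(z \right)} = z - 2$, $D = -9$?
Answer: $3810$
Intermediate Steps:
$j{\left(z \right)} = -2 + z$
$127 \left(j{\left(D \right)} + 41\right) = 127 \left(\left(-2 - 9\right) + 41\right) = 127 \left(-11 + 41\right) = 127 \cdot 30 = 3810$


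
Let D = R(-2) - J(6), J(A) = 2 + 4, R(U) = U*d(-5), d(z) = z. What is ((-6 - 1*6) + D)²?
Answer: 64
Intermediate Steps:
R(U) = -5*U (R(U) = U*(-5) = -5*U)
J(A) = 6
D = 4 (D = -5*(-2) - 1*6 = 10 - 6 = 4)
((-6 - 1*6) + D)² = ((-6 - 1*6) + 4)² = ((-6 - 6) + 4)² = (-12 + 4)² = (-8)² = 64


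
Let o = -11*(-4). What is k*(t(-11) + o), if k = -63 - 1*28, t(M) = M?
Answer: -3003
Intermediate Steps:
k = -91 (k = -63 - 28 = -91)
o = 44
k*(t(-11) + o) = -91*(-11 + 44) = -91*33 = -3003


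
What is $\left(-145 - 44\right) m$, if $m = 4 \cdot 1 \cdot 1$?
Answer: $-756$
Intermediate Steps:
$m = 4$ ($m = 4 \cdot 1 = 4$)
$\left(-145 - 44\right) m = \left(-145 - 44\right) 4 = \left(-189\right) 4 = -756$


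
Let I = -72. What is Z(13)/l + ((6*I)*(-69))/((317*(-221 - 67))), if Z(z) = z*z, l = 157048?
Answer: -16200895/49784216 ≈ -0.32542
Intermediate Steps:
Z(z) = z²
Z(13)/l + ((6*I)*(-69))/((317*(-221 - 67))) = 13²/157048 + ((6*(-72))*(-69))/((317*(-221 - 67))) = 169*(1/157048) + (-432*(-69))/((317*(-288))) = 169/157048 + 29808/(-91296) = 169/157048 + 29808*(-1/91296) = 169/157048 - 207/634 = -16200895/49784216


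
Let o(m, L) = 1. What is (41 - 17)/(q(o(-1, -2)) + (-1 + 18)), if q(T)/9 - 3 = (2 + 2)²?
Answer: 6/47 ≈ 0.12766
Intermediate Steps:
q(T) = 171 (q(T) = 27 + 9*(2 + 2)² = 27 + 9*4² = 27 + 9*16 = 27 + 144 = 171)
(41 - 17)/(q(o(-1, -2)) + (-1 + 18)) = (41 - 17)/(171 + (-1 + 18)) = 24/(171 + 17) = 24/188 = 24*(1/188) = 6/47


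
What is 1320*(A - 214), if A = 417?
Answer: 267960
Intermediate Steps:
1320*(A - 214) = 1320*(417 - 214) = 1320*203 = 267960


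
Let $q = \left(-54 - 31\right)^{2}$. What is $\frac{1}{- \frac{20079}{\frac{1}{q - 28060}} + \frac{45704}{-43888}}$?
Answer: $\frac{5486}{2295045958277} \approx 2.3904 \cdot 10^{-9}$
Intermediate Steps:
$q = 7225$ ($q = \left(-85\right)^{2} = 7225$)
$\frac{1}{- \frac{20079}{\frac{1}{q - 28060}} + \frac{45704}{-43888}} = \frac{1}{- \frac{20079}{\frac{1}{7225 - 28060}} + \frac{45704}{-43888}} = \frac{1}{- \frac{20079}{\frac{1}{-20835}} + 45704 \left(- \frac{1}{43888}\right)} = \frac{1}{- \frac{20079}{- \frac{1}{20835}} - \frac{5713}{5486}} = \frac{1}{\left(-20079\right) \left(-20835\right) - \frac{5713}{5486}} = \frac{1}{418345965 - \frac{5713}{5486}} = \frac{1}{\frac{2295045958277}{5486}} = \frac{5486}{2295045958277}$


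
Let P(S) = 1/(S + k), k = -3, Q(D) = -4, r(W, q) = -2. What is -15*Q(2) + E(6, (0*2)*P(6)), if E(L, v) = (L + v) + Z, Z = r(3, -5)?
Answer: 64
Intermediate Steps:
Z = -2
P(S) = 1/(-3 + S) (P(S) = 1/(S - 3) = 1/(-3 + S))
E(L, v) = -2 + L + v (E(L, v) = (L + v) - 2 = -2 + L + v)
-15*Q(2) + E(6, (0*2)*P(6)) = -15*(-4) + (-2 + 6 + (0*2)/(-3 + 6)) = 60 + (-2 + 6 + 0/3) = 60 + (-2 + 6 + 0*(⅓)) = 60 + (-2 + 6 + 0) = 60 + 4 = 64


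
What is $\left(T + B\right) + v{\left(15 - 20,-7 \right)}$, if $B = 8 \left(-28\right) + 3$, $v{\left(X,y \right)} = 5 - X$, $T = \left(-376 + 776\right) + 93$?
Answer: $282$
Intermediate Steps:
$T = 493$ ($T = 400 + 93 = 493$)
$B = -221$ ($B = -224 + 3 = -221$)
$\left(T + B\right) + v{\left(15 - 20,-7 \right)} = \left(493 - 221\right) + \left(5 - \left(15 - 20\right)\right) = 272 + \left(5 - -5\right) = 272 + \left(5 + 5\right) = 272 + 10 = 282$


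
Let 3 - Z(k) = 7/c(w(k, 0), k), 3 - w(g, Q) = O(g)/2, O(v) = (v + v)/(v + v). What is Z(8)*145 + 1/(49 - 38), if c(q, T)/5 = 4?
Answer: 16911/44 ≈ 384.34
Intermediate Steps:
O(v) = 1 (O(v) = (2*v)/((2*v)) = (2*v)*(1/(2*v)) = 1)
w(g, Q) = 5/2 (w(g, Q) = 3 - 1/2 = 3 - 1*½ = 3 - ½ = 5/2)
c(q, T) = 20 (c(q, T) = 5*4 = 20)
Z(k) = 53/20 (Z(k) = 3 - 7/20 = 53/20)
Z(8)*145 + 1/(49 - 38) = (53/20)*145 + 1/(49 - 38) = 1537/4 + 1/11 = 16911/44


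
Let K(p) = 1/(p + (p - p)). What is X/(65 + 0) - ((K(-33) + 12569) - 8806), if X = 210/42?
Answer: -1614281/429 ≈ -3762.9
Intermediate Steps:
X = 5 (X = 210*(1/42) = 5)
K(p) = 1/p (K(p) = 1/(p + 0) = 1/p)
X/(65 + 0) - ((K(-33) + 12569) - 8806) = 5/(65 + 0) - ((1/(-33) + 12569) - 8806) = 5/65 - ((-1/33 + 12569) - 8806) = (1/65)*5 - (414776/33 - 8806) = 1/13 - 1*124178/33 = 1/13 - 124178/33 = -1614281/429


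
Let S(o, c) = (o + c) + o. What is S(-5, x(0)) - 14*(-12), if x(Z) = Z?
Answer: 158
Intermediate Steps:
S(o, c) = c + 2*o (S(o, c) = (c + o) + o = c + 2*o)
S(-5, x(0)) - 14*(-12) = (0 + 2*(-5)) - 14*(-12) = (0 - 10) + 168 = -10 + 168 = 158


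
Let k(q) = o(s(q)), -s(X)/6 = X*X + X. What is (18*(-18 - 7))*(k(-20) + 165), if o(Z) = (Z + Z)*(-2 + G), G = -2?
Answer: -8282250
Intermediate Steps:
s(X) = -6*X - 6*X² (s(X) = -6*(X*X + X) = -6*(X² + X) = -6*(X + X²) = -6*X - 6*X²)
o(Z) = -8*Z (o(Z) = (Z + Z)*(-2 - 2) = (2*Z)*(-4) = -8*Z)
k(q) = 48*q*(1 + q) (k(q) = -(-48)*q*(1 + q) = 48*q*(1 + q))
(18*(-18 - 7))*(k(-20) + 165) = (18*(-18 - 7))*(48*(-20)*(1 - 20) + 165) = (18*(-25))*(48*(-20)*(-19) + 165) = -450*(18240 + 165) = -450*18405 = -8282250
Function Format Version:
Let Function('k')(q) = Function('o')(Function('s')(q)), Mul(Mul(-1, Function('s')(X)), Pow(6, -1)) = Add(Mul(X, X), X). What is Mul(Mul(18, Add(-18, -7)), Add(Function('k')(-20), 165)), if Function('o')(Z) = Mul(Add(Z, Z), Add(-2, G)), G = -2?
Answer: -8282250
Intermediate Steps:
Function('s')(X) = Add(Mul(-6, X), Mul(-6, Pow(X, 2))) (Function('s')(X) = Mul(-6, Add(Mul(X, X), X)) = Mul(-6, Add(Pow(X, 2), X)) = Mul(-6, Add(X, Pow(X, 2))) = Add(Mul(-6, X), Mul(-6, Pow(X, 2))))
Function('o')(Z) = Mul(-8, Z) (Function('o')(Z) = Mul(Add(Z, Z), Add(-2, -2)) = Mul(Mul(2, Z), -4) = Mul(-8, Z))
Function('k')(q) = Mul(48, q, Add(1, q)) (Function('k')(q) = Mul(-8, Mul(-6, q, Add(1, q))) = Mul(48, q, Add(1, q)))
Mul(Mul(18, Add(-18, -7)), Add(Function('k')(-20), 165)) = Mul(Mul(18, Add(-18, -7)), Add(Mul(48, -20, Add(1, -20)), 165)) = Mul(Mul(18, -25), Add(Mul(48, -20, -19), 165)) = Mul(-450, Add(18240, 165)) = Mul(-450, 18405) = -8282250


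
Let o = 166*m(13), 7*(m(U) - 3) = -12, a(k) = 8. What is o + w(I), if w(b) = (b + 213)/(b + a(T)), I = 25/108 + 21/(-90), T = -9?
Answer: 1036817/4319 ≈ 240.06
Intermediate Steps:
m(U) = 9/7 (m(U) = 3 + (1/7)*(-12) = 3 - 12/7 = 9/7)
I = -1/540 (I = 25*(1/108) + 21*(-1/90) = 25/108 - 7/30 = -1/540 ≈ -0.0018519)
o = 1494/7 (o = 166*(9/7) = 1494/7 ≈ 213.43)
w(b) = (213 + b)/(8 + b) (w(b) = (b + 213)/(b + 8) = (213 + b)/(8 + b))
o + w(I) = 1494/7 + (213 - 1/540)/(8 - 1/540) = 1494/7 + (115019/540)/(4319/540) = 1494/7 + (540/4319)*(115019/540) = 1494/7 + 115019/4319 = 1036817/4319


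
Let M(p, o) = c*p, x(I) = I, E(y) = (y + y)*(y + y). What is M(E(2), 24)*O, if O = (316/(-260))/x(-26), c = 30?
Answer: 3792/169 ≈ 22.438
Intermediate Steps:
E(y) = 4*y² (E(y) = (2*y)*(2*y) = 4*y²)
O = 79/1690 (O = (316/(-260))/(-26) = (316*(-1/260))*(-1/26) = -79/65*(-1/26) = 79/1690 ≈ 0.046746)
M(p, o) = 30*p
M(E(2), 24)*O = (30*(4*2²))*(79/1690) = (30*(4*4))*(79/1690) = (30*16)*(79/1690) = 480*(79/1690) = 3792/169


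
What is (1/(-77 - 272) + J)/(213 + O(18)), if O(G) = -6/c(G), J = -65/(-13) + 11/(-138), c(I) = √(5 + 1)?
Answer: 16815143/728257602 + 236833*√6/2184772806 ≈ 0.023355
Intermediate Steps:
c(I) = √6
J = 679/138 (J = -65*(-1/13) + 11*(-1/138) = 5 - 11/138 = 679/138 ≈ 4.9203)
O(G) = -√6 (O(G) = -6*√6/6 = -√6)
(1/(-77 - 272) + J)/(213 + O(18)) = (1/(-77 - 272) + 679/138)/(213 - √6) = (1/(-349) + 679/138)/(213 - √6) = (-1/349 + 679/138)/(213 - √6) = 236833/(48162*(213 - √6))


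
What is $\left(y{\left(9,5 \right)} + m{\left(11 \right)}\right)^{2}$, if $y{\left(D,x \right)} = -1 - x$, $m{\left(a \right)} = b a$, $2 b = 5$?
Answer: $\frac{1849}{4} \approx 462.25$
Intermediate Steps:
$b = \frac{5}{2}$ ($b = \frac{1}{2} \cdot 5 = \frac{5}{2} \approx 2.5$)
$m{\left(a \right)} = \frac{5 a}{2}$
$\left(y{\left(9,5 \right)} + m{\left(11 \right)}\right)^{2} = \left(\left(-1 - 5\right) + \frac{5}{2} \cdot 11\right)^{2} = \left(\left(-1 - 5\right) + \frac{55}{2}\right)^{2} = \left(-6 + \frac{55}{2}\right)^{2} = \left(\frac{43}{2}\right)^{2} = \frac{1849}{4}$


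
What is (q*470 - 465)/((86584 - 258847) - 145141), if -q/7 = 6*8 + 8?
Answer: 184705/317404 ≈ 0.58192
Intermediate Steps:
q = -392 (q = -7*(6*8 + 8) = -7*(48 + 8) = -7*56 = -392)
(q*470 - 465)/((86584 - 258847) - 145141) = (-392*470 - 465)/((86584 - 258847) - 145141) = (-184240 - 465)/(-172263 - 145141) = -184705/(-317404) = -184705*(-1/317404) = 184705/317404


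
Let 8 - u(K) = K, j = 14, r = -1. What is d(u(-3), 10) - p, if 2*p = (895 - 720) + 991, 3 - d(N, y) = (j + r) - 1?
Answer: -592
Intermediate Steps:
u(K) = 8 - K
d(N, y) = -9 (d(N, y) = 3 - ((14 - 1) - 1) = 3 - (13 - 1) = 3 - 1*12 = 3 - 12 = -9)
p = 583 (p = ((895 - 720) + 991)/2 = (175 + 991)/2 = (½)*1166 = 583)
d(u(-3), 10) - p = -9 - 1*583 = -9 - 583 = -592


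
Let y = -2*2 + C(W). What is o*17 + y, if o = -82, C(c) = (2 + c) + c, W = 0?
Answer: -1396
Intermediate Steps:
C(c) = 2 + 2*c
y = -2 (y = -2*2 + (2 + 2*0) = -4 + (2 + 0) = -4 + 2 = -2)
o*17 + y = -82*17 - 2 = -1394 - 2 = -1396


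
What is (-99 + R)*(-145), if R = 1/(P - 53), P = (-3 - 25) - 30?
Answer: 1593550/111 ≈ 14356.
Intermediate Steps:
P = -58 (P = -28 - 30 = -58)
R = -1/111 (R = 1/(-58 - 53) = 1/(-111) = -1/111 ≈ -0.0090090)
(-99 + R)*(-145) = (-99 - 1/111)*(-145) = -10990/111*(-145) = 1593550/111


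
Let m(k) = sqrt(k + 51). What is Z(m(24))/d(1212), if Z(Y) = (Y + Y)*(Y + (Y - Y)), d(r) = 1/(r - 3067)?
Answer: -278250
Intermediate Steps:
d(r) = 1/(-3067 + r)
m(k) = sqrt(51 + k)
Z(Y) = 2*Y**2 (Z(Y) = (2*Y)*(Y + 0) = (2*Y)*Y = 2*Y**2)
Z(m(24))/d(1212) = (2*(sqrt(51 + 24))**2)/(1/(-3067 + 1212)) = (2*(sqrt(75))**2)/(1/(-1855)) = (2*(5*sqrt(3))**2)/(-1/1855) = (2*75)*(-1855) = 150*(-1855) = -278250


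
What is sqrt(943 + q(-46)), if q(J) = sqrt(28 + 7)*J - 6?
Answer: sqrt(937 - 46*sqrt(35)) ≈ 25.785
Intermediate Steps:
q(J) = -6 + J*sqrt(35) (q(J) = sqrt(35)*J - 6 = J*sqrt(35) - 6 = -6 + J*sqrt(35))
sqrt(943 + q(-46)) = sqrt(943 + (-6 - 46*sqrt(35))) = sqrt(937 - 46*sqrt(35))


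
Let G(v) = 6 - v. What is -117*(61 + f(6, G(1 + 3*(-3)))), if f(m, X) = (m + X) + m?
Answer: -10179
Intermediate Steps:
f(m, X) = X + 2*m (f(m, X) = (X + m) + m = X + 2*m)
-117*(61 + f(6, G(1 + 3*(-3)))) = -117*(61 + ((6 - (1 + 3*(-3))) + 2*6)) = -117*(61 + ((6 - (1 - 9)) + 12)) = -117*(61 + ((6 - 1*(-8)) + 12)) = -117*(61 + ((6 + 8) + 12)) = -117*(61 + (14 + 12)) = -117*(61 + 26) = -117*87 = -10179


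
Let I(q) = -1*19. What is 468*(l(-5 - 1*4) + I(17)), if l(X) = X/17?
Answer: -155376/17 ≈ -9139.8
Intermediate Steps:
I(q) = -19
l(X) = X/17 (l(X) = X*(1/17) = X/17)
468*(l(-5 - 1*4) + I(17)) = 468*((-5 - 1*4)/17 - 19) = 468*((-5 - 4)/17 - 19) = 468*((1/17)*(-9) - 19) = 468*(-9/17 - 19) = 468*(-332/17) = -155376/17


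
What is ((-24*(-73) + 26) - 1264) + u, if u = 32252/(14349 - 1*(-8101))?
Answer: 5785776/11225 ≈ 515.44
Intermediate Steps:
u = 16126/11225 (u = 32252/(14349 + 8101) = 32252/22450 = 32252*(1/22450) = 16126/11225 ≈ 1.4366)
((-24*(-73) + 26) - 1264) + u = ((-24*(-73) + 26) - 1264) + 16126/11225 = ((1752 + 26) - 1264) + 16126/11225 = (1778 - 1264) + 16126/11225 = 514 + 16126/11225 = 5785776/11225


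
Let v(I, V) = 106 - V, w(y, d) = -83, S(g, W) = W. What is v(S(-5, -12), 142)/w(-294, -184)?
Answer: 36/83 ≈ 0.43373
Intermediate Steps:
v(S(-5, -12), 142)/w(-294, -184) = (106 - 1*142)/(-83) = (106 - 142)*(-1/83) = -36*(-1/83) = 36/83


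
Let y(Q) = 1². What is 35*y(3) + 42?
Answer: 77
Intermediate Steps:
y(Q) = 1
35*y(3) + 42 = 35*1 + 42 = 35 + 42 = 77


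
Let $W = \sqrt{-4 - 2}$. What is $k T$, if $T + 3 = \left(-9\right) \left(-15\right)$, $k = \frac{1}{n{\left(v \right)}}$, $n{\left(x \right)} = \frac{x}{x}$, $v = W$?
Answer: $132$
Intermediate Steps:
$W = i \sqrt{6}$ ($W = \sqrt{-6} = i \sqrt{6} \approx 2.4495 i$)
$v = i \sqrt{6} \approx 2.4495 i$
$n{\left(x \right)} = 1$
$k = 1$ ($k = 1^{-1} = 1$)
$T = 132$ ($T = -3 - -135 = -3 + 135 = 132$)
$k T = 1 \cdot 132 = 132$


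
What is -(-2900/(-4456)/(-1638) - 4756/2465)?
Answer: 299317673/155102220 ≈ 1.9298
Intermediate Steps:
-(-2900/(-4456)/(-1638) - 4756/2465) = -(-2900*(-1/4456)*(-1/1638) - 4756*1/2465) = -((725/1114)*(-1/1638) - 164/85) = -(-725/1824732 - 164/85) = -1*(-299317673/155102220) = 299317673/155102220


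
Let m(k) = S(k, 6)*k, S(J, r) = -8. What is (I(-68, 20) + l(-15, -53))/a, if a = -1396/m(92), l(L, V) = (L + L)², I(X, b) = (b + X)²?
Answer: 589536/349 ≈ 1689.2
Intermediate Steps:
I(X, b) = (X + b)²
m(k) = -8*k
l(L, V) = 4*L² (l(L, V) = (2*L)² = 4*L²)
a = 349/184 (a = -1396/((-8*92)) = -1396/(-736) = -1396*(-1/736) = 349/184 ≈ 1.8967)
(I(-68, 20) + l(-15, -53))/a = ((-68 + 20)² + 4*(-15)²)/(349/184) = ((-48)² + 4*225)*(184/349) = (2304 + 900)*(184/349) = 3204*(184/349) = 589536/349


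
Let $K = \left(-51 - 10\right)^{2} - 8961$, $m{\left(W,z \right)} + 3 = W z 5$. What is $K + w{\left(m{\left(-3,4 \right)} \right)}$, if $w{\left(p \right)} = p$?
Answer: $-5303$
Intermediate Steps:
$m{\left(W,z \right)} = -3 + 5 W z$ ($m{\left(W,z \right)} = -3 + W z 5 = -3 + 5 W z$)
$K = -5240$ ($K = \left(-61\right)^{2} - 8961 = 3721 - 8961 = -5240$)
$K + w{\left(m{\left(-3,4 \right)} \right)} = -5240 + \left(-3 + 5 \left(-3\right) 4\right) = -5240 - 63 = -5303$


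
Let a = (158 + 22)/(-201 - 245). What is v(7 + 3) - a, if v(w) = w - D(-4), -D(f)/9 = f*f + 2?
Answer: 38446/223 ≈ 172.40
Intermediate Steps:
D(f) = -18 - 9*f**2 (D(f) = -9*(f*f + 2) = -9*(f**2 + 2) = -9*(2 + f**2) = -18 - 9*f**2)
v(w) = 162 + w (v(w) = w - (-18 - 9*(-4)**2) = w - (-18 - 9*16) = w - (-18 - 144) = w - 1*(-162) = w + 162 = 162 + w)
a = -90/223 (a = 180/(-446) = 180*(-1/446) = -90/223 ≈ -0.40359)
v(7 + 3) - a = (162 + (7 + 3)) - 1*(-90/223) = (162 + 10) + 90/223 = 172 + 90/223 = 38446/223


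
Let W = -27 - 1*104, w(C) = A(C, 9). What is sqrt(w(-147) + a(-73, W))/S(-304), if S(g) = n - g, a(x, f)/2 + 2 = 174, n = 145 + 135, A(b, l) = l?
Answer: sqrt(353)/584 ≈ 0.032172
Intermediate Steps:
w(C) = 9
W = -131 (W = -27 - 104 = -131)
n = 280
a(x, f) = 344 (a(x, f) = -4 + 2*174 = -4 + 348 = 344)
S(g) = 280 - g
sqrt(w(-147) + a(-73, W))/S(-304) = sqrt(9 + 344)/(280 - 1*(-304)) = sqrt(353)/(280 + 304) = sqrt(353)/584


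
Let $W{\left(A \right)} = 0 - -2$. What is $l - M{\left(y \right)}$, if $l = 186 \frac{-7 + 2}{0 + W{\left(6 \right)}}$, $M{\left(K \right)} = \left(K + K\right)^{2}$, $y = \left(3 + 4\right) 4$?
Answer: $-3601$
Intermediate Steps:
$y = 28$ ($y = 7 \cdot 4 = 28$)
$W{\left(A \right)} = 2$ ($W{\left(A \right)} = 0 + 2 = 2$)
$M{\left(K \right)} = 4 K^{2}$ ($M{\left(K \right)} = \left(2 K\right)^{2} = 4 K^{2}$)
$l = -465$ ($l = 186 \frac{-7 + 2}{0 + 2} = 186 \left(- \frac{5}{2}\right) = -465$)
$l - M{\left(y \right)} = -465 - 4 \cdot 28^{2} = -465 - 4 \cdot 784 = -465 - 3136 = -3601$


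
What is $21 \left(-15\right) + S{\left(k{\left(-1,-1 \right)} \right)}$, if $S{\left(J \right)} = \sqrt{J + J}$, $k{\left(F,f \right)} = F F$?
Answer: $-315 + \sqrt{2} \approx -313.59$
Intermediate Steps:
$k{\left(F,f \right)} = F^{2}$
$S{\left(J \right)} = \sqrt{2} \sqrt{J}$ ($S{\left(J \right)} = \sqrt{2 J} = \sqrt{2} \sqrt{J}$)
$21 \left(-15\right) + S{\left(k{\left(-1,-1 \right)} \right)} = 21 \left(-15\right) + \sqrt{2} \sqrt{\left(-1\right)^{2}} = -315 + \sqrt{2} \sqrt{1} = -315 + \sqrt{2} \cdot 1 = -315 + \sqrt{2}$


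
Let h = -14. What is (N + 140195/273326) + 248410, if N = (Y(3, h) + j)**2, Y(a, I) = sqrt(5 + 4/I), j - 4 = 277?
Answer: 626363042745/1913282 + 562*sqrt(231)/7 ≈ 3.2860e+5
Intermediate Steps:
j = 281 (j = 4 + 277 = 281)
N = (281 + sqrt(231)/7)**2 (N = (sqrt(5 + 4/(-14)) + 281)**2 = (sqrt(5 + 4*(-1/14)) + 281)**2 = (sqrt(5 - 2/7) + 281)**2 = (sqrt(33/7) + 281)**2 = (sqrt(231)/7 + 281)**2 = (281 + sqrt(231)/7)**2 ≈ 80186.)
(N + 140195/273326) + 248410 = ((1967 + sqrt(231))**2/49 + 140195/273326) + 248410 = (140195/273326 + (1967 + sqrt(231))**2/49) + 248410 = 67897051855/273326 + (1967 + sqrt(231))**2/49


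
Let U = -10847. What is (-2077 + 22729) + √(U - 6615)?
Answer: 20652 + I*√17462 ≈ 20652.0 + 132.14*I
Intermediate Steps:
(-2077 + 22729) + √(U - 6615) = (-2077 + 22729) + √(-10847 - 6615) = 20652 + √(-17462) = 20652 + I*√17462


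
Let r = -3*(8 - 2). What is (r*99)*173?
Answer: -308286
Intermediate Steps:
r = -18 (r = -3*6 = -18)
(r*99)*173 = -18*99*173 = -1782*173 = -308286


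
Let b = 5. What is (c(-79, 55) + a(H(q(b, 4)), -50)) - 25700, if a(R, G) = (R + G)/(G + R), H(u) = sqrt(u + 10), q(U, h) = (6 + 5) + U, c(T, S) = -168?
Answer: -25867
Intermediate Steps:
q(U, h) = 11 + U
H(u) = sqrt(10 + u)
a(R, G) = 1 (a(R, G) = (G + R)/(G + R) = 1)
(c(-79, 55) + a(H(q(b, 4)), -50)) - 25700 = (-168 + 1) - 25700 = -167 - 25700 = -25867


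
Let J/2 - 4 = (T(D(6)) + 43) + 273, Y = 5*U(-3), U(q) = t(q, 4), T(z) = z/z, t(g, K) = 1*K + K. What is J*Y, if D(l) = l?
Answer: 25680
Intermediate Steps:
t(g, K) = 2*K (t(g, K) = K + K = 2*K)
T(z) = 1
U(q) = 8 (U(q) = 2*4 = 8)
Y = 40 (Y = 5*8 = 40)
J = 642 (J = 8 + 2*((1 + 43) + 273) = 8 + 2*(44 + 273) = 8 + 2*317 = 8 + 634 = 642)
J*Y = 642*40 = 25680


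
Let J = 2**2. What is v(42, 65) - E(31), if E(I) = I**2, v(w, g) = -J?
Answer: -965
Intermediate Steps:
J = 4
v(w, g) = -4 (v(w, g) = -1*4 = -4)
v(42, 65) - E(31) = -4 - 1*31**2 = -4 - 1*961 = -4 - 961 = -965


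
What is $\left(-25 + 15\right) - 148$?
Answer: $-158$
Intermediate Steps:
$\left(-25 + 15\right) - 148 = -10 - 148 = -158$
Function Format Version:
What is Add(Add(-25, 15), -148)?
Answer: -158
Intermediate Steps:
Add(Add(-25, 15), -148) = Add(-10, -148) = -158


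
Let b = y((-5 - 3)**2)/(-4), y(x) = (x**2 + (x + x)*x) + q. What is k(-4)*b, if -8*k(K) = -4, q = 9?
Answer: -12297/8 ≈ -1537.1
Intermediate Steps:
k(K) = 1/2 (k(K) = -1/8*(-4) = 1/2)
y(x) = 9 + 3*x**2 (y(x) = (x**2 + (x + x)*x) + 9 = (x**2 + (2*x)*x) + 9 = (x**2 + 2*x**2) + 9 = 3*x**2 + 9 = 9 + 3*x**2)
b = -12297/4 (b = (9 + 3*((-5 - 3)**2)**2)/(-4) = (9 + 3*((-8)**2)**2)*(-1/4) = (9 + 3*64**2)*(-1/4) = (9 + 3*4096)*(-1/4) = (9 + 12288)*(-1/4) = 12297*(-1/4) = -12297/4 ≈ -3074.3)
k(-4)*b = (1/2)*(-12297/4) = -12297/8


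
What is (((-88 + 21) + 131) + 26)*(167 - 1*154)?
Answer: 1170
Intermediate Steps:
(((-88 + 21) + 131) + 26)*(167 - 1*154) = ((-67 + 131) + 26)*(167 - 154) = (64 + 26)*13 = 90*13 = 1170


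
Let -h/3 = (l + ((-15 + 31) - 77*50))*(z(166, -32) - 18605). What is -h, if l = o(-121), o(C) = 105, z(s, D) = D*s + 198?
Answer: 265344453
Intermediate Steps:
z(s, D) = 198 + D*s
l = 105
h = -265344453 (h = -3*(105 + ((-15 + 31) - 77*50))*((198 - 32*166) - 18605) = -3*(105 + (16 - 3850))*((198 - 5312) - 18605) = -3*(105 - 3834)*(-5114 - 18605) = -(-11187)*(-23719) = -3*88448151 = -265344453)
-h = -1*(-265344453) = 265344453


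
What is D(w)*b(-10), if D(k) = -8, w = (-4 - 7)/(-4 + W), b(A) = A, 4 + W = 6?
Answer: 80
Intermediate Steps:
W = 2 (W = -4 + 6 = 2)
w = 11/2 (w = (-4 - 7)/(-4 + 2) = -11/(-2) = -11*(-1/2) = 11/2 ≈ 5.5000)
D(w)*b(-10) = -8*(-10) = 80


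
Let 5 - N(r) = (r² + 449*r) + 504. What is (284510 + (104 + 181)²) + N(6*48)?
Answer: 152980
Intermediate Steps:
N(r) = -499 - r² - 449*r (N(r) = 5 - ((r² + 449*r) + 504) = 5 - (504 + r² + 449*r) = 5 + (-504 - r² - 449*r) = -499 - r² - 449*r)
(284510 + (104 + 181)²) + N(6*48) = (284510 + (104 + 181)²) + (-499 - (6*48)² - 2694*48) = (284510 + 285²) + (-499 - 1*288² - 449*288) = (284510 + 81225) + (-499 - 1*82944 - 129312) = 365735 + (-499 - 82944 - 129312) = 365735 - 212755 = 152980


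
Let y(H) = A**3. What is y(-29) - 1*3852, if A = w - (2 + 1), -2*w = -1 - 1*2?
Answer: -30843/8 ≈ -3855.4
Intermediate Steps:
w = 3/2 (w = -(-1 - 1*2)/2 = -(-1 - 2)/2 = -1/2*(-3) = 3/2 ≈ 1.5000)
A = -3/2 (A = 3/2 - (2 + 1) = 3/2 - 1*3 = 3/2 - 3 = -3/2 ≈ -1.5000)
y(H) = -27/8 (y(H) = (-3/2)**3 = -27/8)
y(-29) - 1*3852 = -27/8 - 1*3852 = -27/8 - 3852 = -30843/8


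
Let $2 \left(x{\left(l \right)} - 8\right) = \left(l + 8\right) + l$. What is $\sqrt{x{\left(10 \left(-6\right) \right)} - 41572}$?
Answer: $2 i \sqrt{10405} \approx 204.01 i$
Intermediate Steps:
$x{\left(l \right)} = 12 + l$ ($x{\left(l \right)} = 8 + \frac{\left(l + 8\right) + l}{2} = 8 + \frac{\left(8 + l\right) + l}{2} = 8 + \frac{8 + 2 l}{2} = 8 + \left(4 + l\right) = 12 + l$)
$\sqrt{x{\left(10 \left(-6\right) \right)} - 41572} = \sqrt{\left(12 + 10 \left(-6\right)\right) - 41572} = \sqrt{\left(12 - 60\right) - 41572} = \sqrt{-48 - 41572} = \sqrt{-41620} = 2 i \sqrt{10405}$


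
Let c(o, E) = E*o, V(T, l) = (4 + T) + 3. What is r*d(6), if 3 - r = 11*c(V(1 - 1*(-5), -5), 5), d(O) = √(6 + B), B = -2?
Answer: -1424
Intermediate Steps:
d(O) = 2 (d(O) = √(6 - 2) = √4 = 2)
V(T, l) = 7 + T
r = -712 (r = 3 - 11*5*(7 + (1 - 1*(-5))) = 3 - 11*5*(7 + (1 + 5)) = 3 - 11*5*(7 + 6) = 3 - 11*5*13 = 3 - 11*65 = 3 - 1*715 = 3 - 715 = -712)
r*d(6) = -712*2 = -1424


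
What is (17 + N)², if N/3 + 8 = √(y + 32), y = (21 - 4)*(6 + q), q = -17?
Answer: (7 - 3*I*√155)² ≈ -1346.0 - 522.9*I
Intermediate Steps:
y = -187 (y = (21 - 4)*(6 - 17) = 17*(-11) = -187)
N = -24 + 3*I*√155 (N = -24 + 3*√(-187 + 32) = -24 + 3*√(-155) = -24 + 3*(I*√155) = -24 + 3*I*√155 ≈ -24.0 + 37.35*I)
(17 + N)² = (17 + (-24 + 3*I*√155))² = (-7 + 3*I*√155)²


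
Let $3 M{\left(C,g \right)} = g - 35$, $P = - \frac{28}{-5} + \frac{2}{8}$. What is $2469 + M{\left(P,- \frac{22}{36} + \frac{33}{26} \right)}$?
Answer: $\frac{862601}{351} \approx 2457.6$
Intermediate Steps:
$P = \frac{117}{20}$ ($P = \left(-28\right) \left(- \frac{1}{5}\right) + 2 \cdot \frac{1}{8} = \frac{28}{5} + \frac{1}{4} = \frac{117}{20} \approx 5.85$)
$M{\left(C,g \right)} = - \frac{35}{3} + \frac{g}{3}$ ($M{\left(C,g \right)} = \frac{g - 35}{3} = \frac{-35 + g}{3} = - \frac{35}{3} + \frac{g}{3}$)
$2469 + M{\left(P,- \frac{22}{36} + \frac{33}{26} \right)} = 2469 - \left(\frac{35}{3} - \frac{- \frac{22}{36} + \frac{33}{26}}{3}\right) = 2469 - \left(\frac{35}{3} - \frac{\left(-22\right) \frac{1}{36} + 33 \cdot \frac{1}{26}}{3}\right) = 2469 - \left(\frac{35}{3} - \frac{- \frac{11}{18} + \frac{33}{26}}{3}\right) = 2469 + \left(- \frac{35}{3} + \frac{1}{3} \cdot \frac{77}{117}\right) = 2469 + \left(- \frac{35}{3} + \frac{77}{351}\right) = 2469 - \frac{4018}{351} = \frac{862601}{351}$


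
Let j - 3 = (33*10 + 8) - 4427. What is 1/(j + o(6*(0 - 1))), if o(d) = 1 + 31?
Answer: -1/4054 ≈ -0.00024667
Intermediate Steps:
o(d) = 32
j = -4086 (j = 3 + ((33*10 + 8) - 4427) = 3 + ((330 + 8) - 4427) = 3 + (338 - 4427) = 3 - 4089 = -4086)
1/(j + o(6*(0 - 1))) = 1/(-4086 + 32) = 1/(-4054) = -1/4054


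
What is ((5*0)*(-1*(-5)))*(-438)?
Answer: 0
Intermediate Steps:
((5*0)*(-1*(-5)))*(-438) = (0*5)*(-438) = 0*(-438) = 0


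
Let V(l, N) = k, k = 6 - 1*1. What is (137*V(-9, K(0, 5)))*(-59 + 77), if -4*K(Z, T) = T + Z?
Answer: 12330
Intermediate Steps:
K(Z, T) = -T/4 - Z/4 (K(Z, T) = -(T + Z)/4 = -T/4 - Z/4)
k = 5 (k = 6 - 1 = 5)
V(l, N) = 5
(137*V(-9, K(0, 5)))*(-59 + 77) = (137*5)*(-59 + 77) = 685*18 = 12330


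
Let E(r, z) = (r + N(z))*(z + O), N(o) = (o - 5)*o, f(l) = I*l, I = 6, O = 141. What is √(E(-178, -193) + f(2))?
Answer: 2*I*√494465 ≈ 1406.4*I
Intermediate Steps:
f(l) = 6*l
N(o) = o*(-5 + o) (N(o) = (-5 + o)*o = o*(-5 + o))
E(r, z) = (141 + z)*(r + z*(-5 + z)) (E(r, z) = (r + z*(-5 + z))*(z + 141) = (r + z*(-5 + z))*(141 + z) = (141 + z)*(r + z*(-5 + z)))
√(E(-178, -193) + f(2)) = √(((-193)³ - 705*(-193) + 136*(-193)² + 141*(-178) - 178*(-193)) + 6*2) = √((-7189057 + 136065 + 136*37249 - 25098 + 34354) + 12) = √((-7189057 + 136065 + 5065864 - 25098 + 34354) + 12) = √(-1977872 + 12) = √(-1977860) = 2*I*√494465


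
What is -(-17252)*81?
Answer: 1397412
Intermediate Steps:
-(-17252)*81 = -454*(-3078) = 1397412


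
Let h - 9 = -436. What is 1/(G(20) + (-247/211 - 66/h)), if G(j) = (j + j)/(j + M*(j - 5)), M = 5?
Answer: -1711843/1018541 ≈ -1.6807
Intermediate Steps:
h = -427 (h = 9 - 436 = -427)
G(j) = 2*j/(-25 + 6*j) (G(j) = (j + j)/(j + 5*(j - 5)) = (2*j)/(j + 5*(-5 + j)) = (2*j)/(j + (-25 + 5*j)) = (2*j)/(-25 + 6*j) = 2*j/(-25 + 6*j))
1/(G(20) + (-247/211 - 66/h)) = 1/(2*20/(-25 + 6*20) + (-247/211 - 66/(-427))) = 1/(2*20/(-25 + 120) + (-247*1/211 - 66*(-1/427))) = 1/(2*20/95 + (-247/211 + 66/427)) = 1/(2*20*(1/95) - 91543/90097) = 1/(8/19 - 91543/90097) = 1/(-1018541/1711843) = -1711843/1018541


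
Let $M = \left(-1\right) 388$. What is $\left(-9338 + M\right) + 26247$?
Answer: $16521$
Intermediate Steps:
$M = -388$
$\left(-9338 + M\right) + 26247 = \left(-9338 - 388\right) + 26247 = -9726 + 26247 = 16521$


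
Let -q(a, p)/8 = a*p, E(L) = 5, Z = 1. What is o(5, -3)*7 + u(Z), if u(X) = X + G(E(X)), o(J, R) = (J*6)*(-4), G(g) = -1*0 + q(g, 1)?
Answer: -879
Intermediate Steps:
q(a, p) = -8*a*p
G(g) = -8*g (G(g) = -1*0 - 8*g*1 = 0 - 8*g = -8*g)
o(J, R) = -24*J (o(J, R) = (6*J)*(-4) = -24*J)
u(X) = -40 + X (u(X) = X - 8*5 = X - 40 = -40 + X)
o(5, -3)*7 + u(Z) = -24*5*7 + (-40 + 1) = -120*7 - 39 = -840 - 39 = -879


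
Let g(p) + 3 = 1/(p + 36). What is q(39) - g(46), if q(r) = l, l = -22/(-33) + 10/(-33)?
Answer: 3023/902 ≈ 3.3514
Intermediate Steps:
l = 4/11 (l = -22*(-1/33) + 10*(-1/33) = 2/3 - 10/33 = 4/11 ≈ 0.36364)
g(p) = -3 + 1/(36 + p) (g(p) = -3 + 1/(p + 36) = -3 + 1/(36 + p))
q(r) = 4/11
q(39) - g(46) = 4/11 - (-107 - 3*46)/(36 + 46) = 4/11 - (-107 - 138)/82 = 4/11 - (-245)/82 = 4/11 - 1*(-245/82) = 4/11 + 245/82 = 3023/902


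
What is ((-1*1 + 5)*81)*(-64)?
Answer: -20736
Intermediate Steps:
((-1*1 + 5)*81)*(-64) = ((-1 + 5)*81)*(-64) = (4*81)*(-64) = 324*(-64) = -20736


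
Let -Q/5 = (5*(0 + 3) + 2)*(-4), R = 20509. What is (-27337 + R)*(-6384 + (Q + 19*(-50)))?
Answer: 47755032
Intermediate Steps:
Q = 340 (Q = -5*(5*(0 + 3) + 2)*(-4) = -5*(5*3 + 2)*(-4) = -5*(15 + 2)*(-4) = -85*(-4) = -5*(-68) = 340)
(-27337 + R)*(-6384 + (Q + 19*(-50))) = (-27337 + 20509)*(-6384 + (340 + 19*(-50))) = -6828*(-6384 + (340 - 950)) = -6828*(-6384 - 610) = -6828*(-6994) = 47755032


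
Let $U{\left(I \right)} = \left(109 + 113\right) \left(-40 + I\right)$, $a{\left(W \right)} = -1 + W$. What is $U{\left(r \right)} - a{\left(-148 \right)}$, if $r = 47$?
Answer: $1703$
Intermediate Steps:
$U{\left(I \right)} = -8880 + 222 I$ ($U{\left(I \right)} = 222 \left(-40 + I\right) = -8880 + 222 I$)
$U{\left(r \right)} - a{\left(-148 \right)} = \left(-8880 + 222 \cdot 47\right) - \left(-1 - 148\right) = \left(-8880 + 10434\right) - -149 = 1554 + 149 = 1703$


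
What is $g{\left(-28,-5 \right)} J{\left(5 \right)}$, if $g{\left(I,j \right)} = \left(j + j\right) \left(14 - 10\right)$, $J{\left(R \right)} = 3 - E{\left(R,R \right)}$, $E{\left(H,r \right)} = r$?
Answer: $80$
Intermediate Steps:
$J{\left(R \right)} = 3 - R$
$g{\left(I,j \right)} = 8 j$ ($g{\left(I,j \right)} = 2 j 4 = 8 j$)
$g{\left(-28,-5 \right)} J{\left(5 \right)} = 8 \left(-5\right) \left(3 - 5\right) = - 40 \left(3 - 5\right) = \left(-40\right) \left(-2\right) = 80$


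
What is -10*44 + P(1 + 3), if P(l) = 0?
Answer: -440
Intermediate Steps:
-10*44 + P(1 + 3) = -10*44 + 0 = -440 + 0 = -440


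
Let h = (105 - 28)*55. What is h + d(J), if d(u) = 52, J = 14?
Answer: 4287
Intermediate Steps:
h = 4235 (h = 77*55 = 4235)
h + d(J) = 4235 + 52 = 4287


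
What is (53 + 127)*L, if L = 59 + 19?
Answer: 14040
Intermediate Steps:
L = 78
(53 + 127)*L = (53 + 127)*78 = 180*78 = 14040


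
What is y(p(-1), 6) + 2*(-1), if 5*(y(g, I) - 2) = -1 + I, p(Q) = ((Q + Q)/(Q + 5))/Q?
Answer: 1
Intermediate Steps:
p(Q) = 2/(5 + Q) (p(Q) = ((2*Q)/(5 + Q))/Q = (2*Q/(5 + Q))/Q = 2/(5 + Q))
y(g, I) = 9/5 + I/5 (y(g, I) = 2 + (-1 + I)/5 = 2 + (-1/5 + I/5) = 9/5 + I/5)
y(p(-1), 6) + 2*(-1) = (9/5 + (1/5)*6) + 2*(-1) = (9/5 + 6/5) - 2 = 3 - 2 = 1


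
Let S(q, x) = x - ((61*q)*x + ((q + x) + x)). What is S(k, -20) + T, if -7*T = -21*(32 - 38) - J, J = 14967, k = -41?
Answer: -334872/7 ≈ -47839.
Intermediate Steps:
S(q, x) = -q - x - 61*q*x (S(q, x) = x - (61*q*x + (q + 2*x)) = x - (q + 2*x + 61*q*x) = x + (-q - 2*x - 61*q*x) = -q - x - 61*q*x)
T = 14841/7 (T = -(-21*(32 - 38) - 1*14967)/7 = -(-21*(-6) - 14967)/7 = -(126 - 14967)/7 = -⅐*(-14841) = 14841/7 ≈ 2120.1)
S(k, -20) + T = (-1*(-41) - 1*(-20) - 61*(-41)*(-20)) + 14841/7 = (41 + 20 - 50020) + 14841/7 = -49959 + 14841/7 = -334872/7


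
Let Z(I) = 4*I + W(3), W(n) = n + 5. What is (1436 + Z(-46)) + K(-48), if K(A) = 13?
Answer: 1273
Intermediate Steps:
W(n) = 5 + n
Z(I) = 8 + 4*I (Z(I) = 4*I + (5 + 3) = 4*I + 8 = 8 + 4*I)
(1436 + Z(-46)) + K(-48) = (1436 + (8 + 4*(-46))) + 13 = (1436 + (8 - 184)) + 13 = (1436 - 176) + 13 = 1260 + 13 = 1273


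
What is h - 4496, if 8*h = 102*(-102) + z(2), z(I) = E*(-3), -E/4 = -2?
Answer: -11599/2 ≈ -5799.5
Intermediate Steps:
E = 8 (E = -4*(-2) = 8)
z(I) = -24 (z(I) = 8*(-3) = -24)
h = -2607/2 (h = (102*(-102) - 24)/8 = (-10404 - 24)/8 = (⅛)*(-10428) = -2607/2 ≈ -1303.5)
h - 4496 = -2607/2 - 4496 = -11599/2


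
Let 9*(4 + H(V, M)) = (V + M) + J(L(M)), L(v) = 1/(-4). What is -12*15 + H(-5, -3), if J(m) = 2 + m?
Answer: -6649/36 ≈ -184.69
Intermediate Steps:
L(v) = -¼
H(V, M) = -137/36 + M/9 + V/9 (H(V, M) = -4 + ((V + M) + (2 - ¼))/9 = -4 + ((M + V) + 7/4)/9 = -4 + (7/4 + M + V)/9 = -4 + (7/36 + M/9 + V/9) = -137/36 + M/9 + V/9)
-12*15 + H(-5, -3) = -12*15 + (-137/36 + (⅑)*(-3) + (⅑)*(-5)) = -180 + (-137/36 - ⅓ - 5/9) = -180 - 169/36 = -6649/36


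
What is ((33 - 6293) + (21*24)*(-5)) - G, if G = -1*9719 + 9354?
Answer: -8415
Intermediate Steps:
G = -365 (G = -9719 + 9354 = -365)
((33 - 6293) + (21*24)*(-5)) - G = ((33 - 6293) + (21*24)*(-5)) - 1*(-365) = (-6260 + 504*(-5)) + 365 = (-6260 - 2520) + 365 = -8780 + 365 = -8415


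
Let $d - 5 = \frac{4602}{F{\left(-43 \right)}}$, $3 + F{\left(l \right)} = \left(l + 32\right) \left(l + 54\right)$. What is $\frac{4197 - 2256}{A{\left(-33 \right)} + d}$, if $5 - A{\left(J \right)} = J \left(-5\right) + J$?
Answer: $- \frac{120342}{9865} \approx -12.199$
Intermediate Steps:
$A{\left(J \right)} = 5 + 4 J$ ($A{\left(J \right)} = 5 - \left(J \left(-5\right) + J\right) = 5 - \left(- 5 J + J\right) = 5 - - 4 J = 5 + 4 J$)
$F{\left(l \right)} = -3 + \left(32 + l\right) \left(54 + l\right)$ ($F{\left(l \right)} = -3 + \left(l + 32\right) \left(l + 54\right) = -3 + \left(32 + l\right) \left(54 + l\right)$)
$d = - \frac{1991}{62}$ ($d = 5 + \frac{4602}{1725 + \left(-43\right)^{2} + 86 \left(-43\right)} = 5 + \frac{4602}{1725 + 1849 - 3698} = 5 + \frac{4602}{-124} = 5 + 4602 \left(- \frac{1}{124}\right) = 5 - \frac{2301}{62} = - \frac{1991}{62} \approx -32.113$)
$\frac{4197 - 2256}{A{\left(-33 \right)} + d} = \frac{4197 - 2256}{\left(5 + 4 \left(-33\right)\right) - \frac{1991}{62}} = \frac{1941}{\left(5 - 132\right) - \frac{1991}{62}} = \frac{1941}{-127 - \frac{1991}{62}} = \frac{1941}{- \frac{9865}{62}} = 1941 \left(- \frac{62}{9865}\right) = - \frac{120342}{9865}$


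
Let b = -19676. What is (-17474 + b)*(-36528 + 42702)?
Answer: -229364100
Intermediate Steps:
(-17474 + b)*(-36528 + 42702) = (-17474 - 19676)*(-36528 + 42702) = -37150*6174 = -229364100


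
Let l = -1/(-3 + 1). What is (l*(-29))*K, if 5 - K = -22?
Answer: -783/2 ≈ -391.50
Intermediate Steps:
l = ½ (l = -1/(-2) = -½*(-1) = ½ ≈ 0.50000)
K = 27 (K = 5 - 1*(-22) = 5 + 22 = 27)
(l*(-29))*K = ((½)*(-29))*27 = -29/2*27 = -783/2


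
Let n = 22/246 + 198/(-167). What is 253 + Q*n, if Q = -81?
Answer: 2340250/6847 ≈ 341.79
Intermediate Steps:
n = -22517/20541 (n = 22*(1/246) + 198*(-1/167) = 11/123 - 198/167 = -22517/20541 ≈ -1.0962)
253 + Q*n = 253 - 81*(-22517/20541) = 253 + 607959/6847 = 2340250/6847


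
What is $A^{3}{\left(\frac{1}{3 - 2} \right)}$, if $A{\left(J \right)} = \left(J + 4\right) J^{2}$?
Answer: $125$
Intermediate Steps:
$A{\left(J \right)} = J^{2} \left(4 + J\right)$ ($A{\left(J \right)} = \left(4 + J\right) J^{2} = J^{2} \left(4 + J\right)$)
$A^{3}{\left(\frac{1}{3 - 2} \right)} = \left(\left(\frac{1}{3 - 2}\right)^{2} \left(4 + \frac{1}{3 - 2}\right)\right)^{3} = \left(\left(1^{-1}\right)^{2} \left(4 + 1^{-1}\right)\right)^{3} = \left(1^{2} \left(4 + 1\right)\right)^{3} = \left(1 \cdot 5\right)^{3} = 5^{3} = 125$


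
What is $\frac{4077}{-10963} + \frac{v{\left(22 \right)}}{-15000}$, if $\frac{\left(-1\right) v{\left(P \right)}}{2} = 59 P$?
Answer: $- \frac{8173763}{41111250} \approx -0.19882$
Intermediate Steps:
$v{\left(P \right)} = - 118 P$ ($v{\left(P \right)} = - 2 \cdot 59 P = - 118 P$)
$\frac{4077}{-10963} + \frac{v{\left(22 \right)}}{-15000} = \frac{4077}{-10963} + \frac{\left(-118\right) 22}{-15000} = 4077 \left(- \frac{1}{10963}\right) - - \frac{649}{3750} = - \frac{4077}{10963} + \frac{649}{3750} = - \frac{8173763}{41111250}$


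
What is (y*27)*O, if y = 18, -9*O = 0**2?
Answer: 0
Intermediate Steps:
O = 0 (O = -1/9*0**2 = -1/9*0 = 0)
(y*27)*O = (18*27)*0 = 486*0 = 0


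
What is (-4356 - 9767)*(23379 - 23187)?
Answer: -2711616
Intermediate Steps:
(-4356 - 9767)*(23379 - 23187) = -14123*192 = -2711616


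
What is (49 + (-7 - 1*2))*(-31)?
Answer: -1240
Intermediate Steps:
(49 + (-7 - 1*2))*(-31) = (49 + (-7 - 2))*(-31) = (49 - 9)*(-31) = 40*(-31) = -1240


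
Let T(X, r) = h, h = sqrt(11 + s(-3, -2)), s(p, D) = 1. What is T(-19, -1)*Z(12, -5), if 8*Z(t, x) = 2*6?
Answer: 3*sqrt(3) ≈ 5.1962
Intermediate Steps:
h = 2*sqrt(3) (h = sqrt(11 + 1) = sqrt(12) = 2*sqrt(3) ≈ 3.4641)
T(X, r) = 2*sqrt(3)
Z(t, x) = 3/2 (Z(t, x) = (2*6)/8 = (1/8)*12 = 3/2)
T(-19, -1)*Z(12, -5) = (2*sqrt(3))*(3/2) = 3*sqrt(3)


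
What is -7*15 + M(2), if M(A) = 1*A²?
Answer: -101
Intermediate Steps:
M(A) = A²
-7*15 + M(2) = -7*15 + 2² = -105 + 4 = -101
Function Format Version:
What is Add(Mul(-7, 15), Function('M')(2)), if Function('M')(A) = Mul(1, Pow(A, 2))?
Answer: -101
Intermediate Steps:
Function('M')(A) = Pow(A, 2)
Add(Mul(-7, 15), Function('M')(2)) = Add(Mul(-7, 15), Pow(2, 2)) = Add(-105, 4) = -101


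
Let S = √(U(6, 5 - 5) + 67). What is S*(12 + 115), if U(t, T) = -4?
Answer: 381*√7 ≈ 1008.0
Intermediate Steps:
S = 3*√7 (S = √(-4 + 67) = √63 = 3*√7 ≈ 7.9373)
S*(12 + 115) = (3*√7)*(12 + 115) = (3*√7)*127 = 381*√7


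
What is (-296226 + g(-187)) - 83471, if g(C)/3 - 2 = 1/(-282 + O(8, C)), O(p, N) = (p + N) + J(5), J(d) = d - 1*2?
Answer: -173898481/458 ≈ -3.7969e+5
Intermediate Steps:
J(d) = -2 + d (J(d) = d - 2 = -2 + d)
O(p, N) = 3 + N + p (O(p, N) = (p + N) + (-2 + 5) = (N + p) + 3 = 3 + N + p)
g(C) = 6 + 3/(-271 + C) (g(C) = 6 + 3/(-282 + (3 + C + 8)) = 6 + 3/(-282 + (11 + C)) = 6 + 3/(-271 + C))
(-296226 + g(-187)) - 83471 = (-296226 + 3*(-541 + 2*(-187))/(-271 - 187)) - 83471 = (-296226 + 3*(-541 - 374)/(-458)) - 83471 = (-296226 + 3*(-1/458)*(-915)) - 83471 = (-296226 + 2745/458) - 83471 = -135668763/458 - 83471 = -173898481/458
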